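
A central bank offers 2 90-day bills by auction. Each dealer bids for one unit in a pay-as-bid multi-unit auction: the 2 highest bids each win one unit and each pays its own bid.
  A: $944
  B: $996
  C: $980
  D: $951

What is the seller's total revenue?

Ordering the bids: 996 (B), 980 (C), 951 (D), 944 (A)
Winners (2 units): B, C.
Total revenue = 996 + 980 = $1,976.

Total revenue: $1,976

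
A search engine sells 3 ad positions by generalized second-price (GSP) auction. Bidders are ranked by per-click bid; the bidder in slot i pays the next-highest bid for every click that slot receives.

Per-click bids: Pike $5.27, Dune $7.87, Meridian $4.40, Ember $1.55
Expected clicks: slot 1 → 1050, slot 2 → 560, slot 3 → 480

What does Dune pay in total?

Dune pays $5533.50

Per-click bids in order: $7.87 (Dune) > $5.27 (Pike) > $4.40 (Meridian) > $1.55 (Ember)
Dune holds slot 1 → pays next bid $5.27 × 1050 clicks = $5533.50.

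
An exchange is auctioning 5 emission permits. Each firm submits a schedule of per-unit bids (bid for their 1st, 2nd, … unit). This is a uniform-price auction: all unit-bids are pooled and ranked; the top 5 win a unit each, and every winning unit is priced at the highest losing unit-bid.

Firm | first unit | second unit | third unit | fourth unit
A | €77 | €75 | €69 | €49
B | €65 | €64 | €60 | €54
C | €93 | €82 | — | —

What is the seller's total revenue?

Total revenue: €325

All unit-bids, highest first — top 5: 93 (C-1), 82 (C-2), 77 (A-1), 75 (A-2), 69 (A-3)
The (k+1)-th unit-bid is €65.
Allocation: A 3, C 2. Every unit priced at €65.
Revenue = 5 × 65 = €325.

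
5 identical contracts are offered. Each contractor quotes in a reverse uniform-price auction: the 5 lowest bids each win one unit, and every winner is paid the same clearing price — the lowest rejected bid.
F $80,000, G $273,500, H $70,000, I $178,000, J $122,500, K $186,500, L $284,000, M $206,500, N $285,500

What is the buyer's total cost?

Sorting: 70,000 (H), 80,000 (F), 122,500 (J), 178,000 (I), 186,500 (K), 206,500 (M), 273,500 (G), …
Winners (5 units): H, F, J, I, K.
Clearing price = lowest rejected bid = $206,500.
Total cost = 5 × $206,500 = $1,032,500.

Total cost: $1,032,500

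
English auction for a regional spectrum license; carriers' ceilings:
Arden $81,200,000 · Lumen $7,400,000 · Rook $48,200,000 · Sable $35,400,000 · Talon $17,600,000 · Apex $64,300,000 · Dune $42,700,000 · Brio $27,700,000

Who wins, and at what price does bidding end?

Open ascending-bid auction: the price rises until one bidder remains; the winner pays the price at which the last rival dropped out.
Limits ranked: 81,200,000 (Arden) > 64,300,000 (Apex) > 48,200,000 (Rook) > 42,700,000 (Dune) > 35,400,000 (Sable) > 27,700,000 (Brio) > …
Once the price passes $64,300,000, only Arden is left; the hammer falls at Apex's limit of $64,300,000.

Arden wins at $64,300,000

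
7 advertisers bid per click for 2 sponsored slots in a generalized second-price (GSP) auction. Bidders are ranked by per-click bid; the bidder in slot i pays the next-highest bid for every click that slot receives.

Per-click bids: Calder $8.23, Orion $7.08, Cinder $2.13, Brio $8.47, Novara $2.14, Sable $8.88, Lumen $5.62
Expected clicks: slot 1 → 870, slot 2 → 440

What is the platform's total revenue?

Sorting advertisers: $8.88 (Sable) > $8.47 (Brio) > $8.23 (Calder) > …
Slot 1: Sable pays $8.47 × 870 = $7368.90
Slot 2: Brio pays $8.23 × 440 = $3621.20
Total = $10990.10

Total revenue: $10990.10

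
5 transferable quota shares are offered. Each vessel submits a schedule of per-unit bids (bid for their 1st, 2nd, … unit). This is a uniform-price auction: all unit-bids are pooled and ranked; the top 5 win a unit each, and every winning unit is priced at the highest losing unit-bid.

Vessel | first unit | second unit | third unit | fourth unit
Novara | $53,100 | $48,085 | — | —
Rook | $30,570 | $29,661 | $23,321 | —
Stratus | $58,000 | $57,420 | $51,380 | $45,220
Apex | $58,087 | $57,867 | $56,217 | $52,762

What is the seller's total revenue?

Total revenue: $265,500

Merging the schedules and taking the best 5: 58,087 (Apex-1), 58,000 (Stratus-1), 57,867 (Apex-2), 57,420 (Stratus-2), 56,217 (Apex-3)
Highest rejected unit-bid = $53,100.
Allocation: Apex 3, Stratus 2. Every unit priced at $53,100.
Revenue = 5 × 53,100 = $265,500.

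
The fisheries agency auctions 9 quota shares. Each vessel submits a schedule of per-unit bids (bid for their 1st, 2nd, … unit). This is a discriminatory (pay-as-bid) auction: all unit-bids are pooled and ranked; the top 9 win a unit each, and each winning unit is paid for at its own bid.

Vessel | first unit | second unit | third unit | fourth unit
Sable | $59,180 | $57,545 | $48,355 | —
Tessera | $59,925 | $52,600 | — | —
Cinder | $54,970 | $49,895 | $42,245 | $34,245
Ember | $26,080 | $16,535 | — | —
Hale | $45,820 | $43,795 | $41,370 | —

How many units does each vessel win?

Pooled unit-bids ranked (top 9): 59,925 (Tessera-1), 59,180 (Sable-1), 57,545 (Sable-2), 54,970 (Cinder-1), 52,600 (Tessera-2), 49,895 (Cinder-2), 48,355 (Sable-3), 45,820 (Hale-1), 43,795 (Hale-2)
Next rejected bid: $42,245 (not a price — pay-as-bid).
Allocation: Cinder 2, Hale 2, Sable 3, Tessera 2.

Cinder 2, Hale 2, Sable 3, Tessera 2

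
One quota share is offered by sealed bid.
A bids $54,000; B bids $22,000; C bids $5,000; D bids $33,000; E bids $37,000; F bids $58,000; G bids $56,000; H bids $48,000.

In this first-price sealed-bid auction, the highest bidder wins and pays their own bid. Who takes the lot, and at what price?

Bids in order: 58,000 (F) > 56,000 (G) > 54,000 (A) > 48,000 (H) > 37,000 (E) > 33,000 (D) > …
First-price: F pays what they bid, $58,000.

F pays $58,000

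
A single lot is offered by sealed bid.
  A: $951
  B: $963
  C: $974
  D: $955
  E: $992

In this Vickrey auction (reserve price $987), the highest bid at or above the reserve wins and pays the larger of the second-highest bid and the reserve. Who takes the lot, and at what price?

E pays $987

Rule: the highest bid at or above the reserve wins and pays the larger of the second-highest bid and the reserve.
Sorting bids: 992 (E) > 974 (C) > 963 (B) > 955 (D) > 951 (A)
Highest eligible bid: E at $992.
max(second-highest $974, reserve $987) = $987.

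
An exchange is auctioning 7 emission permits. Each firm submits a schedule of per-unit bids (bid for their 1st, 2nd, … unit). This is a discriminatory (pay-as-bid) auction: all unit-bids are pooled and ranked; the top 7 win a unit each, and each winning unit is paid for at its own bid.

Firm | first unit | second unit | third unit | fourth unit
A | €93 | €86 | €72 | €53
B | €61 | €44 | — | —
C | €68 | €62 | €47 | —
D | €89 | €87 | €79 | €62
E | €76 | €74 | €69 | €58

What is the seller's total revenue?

All unit-bids, highest first — top 7: 93 (A-1), 89 (D-1), 87 (D-2), 86 (A-2), 79 (D-3), 76 (E-1), 74 (E-2)
Next rejected bid: €72 (not a price — pay-as-bid).
Each winning unit pays its own bid.
Revenue = 93 + 89 + 87 + 86 + 79 + 76 + 74 = €584.

Total revenue: €584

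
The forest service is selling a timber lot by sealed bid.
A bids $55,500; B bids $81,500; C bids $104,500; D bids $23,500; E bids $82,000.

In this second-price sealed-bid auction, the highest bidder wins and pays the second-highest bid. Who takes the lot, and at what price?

C pays $82,000

Bids in order: 104,500 (C) > 82,000 (E) > 81,500 (B) > 55,500 (A) > 23,500 (D)
C is highest; pays the second-highest bid, $82,000.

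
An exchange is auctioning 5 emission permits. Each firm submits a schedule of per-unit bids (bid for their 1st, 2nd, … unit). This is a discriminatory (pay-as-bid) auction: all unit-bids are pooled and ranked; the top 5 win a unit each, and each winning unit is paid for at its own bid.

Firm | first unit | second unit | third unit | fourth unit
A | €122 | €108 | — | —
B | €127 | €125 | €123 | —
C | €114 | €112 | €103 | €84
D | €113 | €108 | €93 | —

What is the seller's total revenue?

Total revenue: €611

Pooled unit-bids ranked (top 5): 127 (B-1), 125 (B-2), 123 (B-3), 122 (A-1), 114 (C-1)
Next rejected bid: €113 (not a price — pay-as-bid).
Each winning unit pays its own bid.
Revenue = 127 + 125 + 123 + 122 + 114 = €611.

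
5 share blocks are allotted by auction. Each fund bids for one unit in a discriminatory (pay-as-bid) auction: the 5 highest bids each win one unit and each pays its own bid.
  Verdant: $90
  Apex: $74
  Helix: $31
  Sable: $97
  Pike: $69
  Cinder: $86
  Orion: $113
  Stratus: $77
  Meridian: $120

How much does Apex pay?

Apex pays $0

Sorting: 120 (Meridian), 113 (Orion), 97 (Sable), 90 (Verdant), 86 (Cinder), 77 (Stratus), 74 (Apex), …
Winners (5 units): Meridian, Orion, Sable, Verdant, Cinder.
Apex does not win → $0.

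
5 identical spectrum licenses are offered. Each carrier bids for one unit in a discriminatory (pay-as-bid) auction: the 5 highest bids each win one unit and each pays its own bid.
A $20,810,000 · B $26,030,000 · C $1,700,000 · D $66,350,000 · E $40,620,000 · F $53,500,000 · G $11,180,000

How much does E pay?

Bids ranked high→low: 66,350,000 (D), 53,500,000 (F), 40,620,000 (E), 26,030,000 (B), 20,810,000 (A), 11,180,000 (G), 1,700,000 (C)
The 5 highest are D, F, E, B, A.
E wins → own bid $40,620,000.

E pays $40,620,000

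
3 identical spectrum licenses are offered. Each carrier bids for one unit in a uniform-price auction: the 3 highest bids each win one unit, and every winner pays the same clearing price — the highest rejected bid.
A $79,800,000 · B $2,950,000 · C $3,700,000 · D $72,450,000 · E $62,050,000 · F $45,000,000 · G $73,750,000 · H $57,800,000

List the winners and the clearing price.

Sorting: 79,800,000 (A), 73,750,000 (G), 72,450,000 (D), 62,050,000 (E), 57,800,000 (H), …
The 3 highest are A, G, D.
Highest unsuccessful bid: $62,050,000 → clearing price.

A, G, D; each pays $62,050,000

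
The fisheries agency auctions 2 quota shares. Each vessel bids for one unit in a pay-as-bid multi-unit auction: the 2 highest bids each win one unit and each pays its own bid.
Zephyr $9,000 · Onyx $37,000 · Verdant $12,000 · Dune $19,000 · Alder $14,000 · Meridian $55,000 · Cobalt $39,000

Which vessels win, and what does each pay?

Bids ranked high→low: 55,000 (Meridian), 39,000 (Cobalt), 37,000 (Onyx), 19,000 (Dune), …
Top 2: Meridian, Cobalt.
Each winner pays its own bid: Meridian $55,000, Cobalt $39,000.

Meridian $55,000, Cobalt $39,000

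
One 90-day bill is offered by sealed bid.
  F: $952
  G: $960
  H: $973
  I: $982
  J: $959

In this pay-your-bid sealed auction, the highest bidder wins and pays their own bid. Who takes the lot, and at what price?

I pays $982

Bids ranked: 982 (I) > 973 (H) > 960 (G) > 959 (J) > 952 (F)
I is highest → pays own bid, $982.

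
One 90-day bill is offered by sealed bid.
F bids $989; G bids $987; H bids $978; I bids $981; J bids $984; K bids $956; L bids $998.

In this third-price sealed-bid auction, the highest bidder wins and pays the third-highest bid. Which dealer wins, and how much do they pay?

Third-price sealed-bid auction: the highest bidder wins and pays the third-highest bid.
Bids ranked: 998 (L) > 989 (F) > 987 (G) > 984 (J) > 981 (I) > 978 (H) > …
L wins; payment is bid #3 in the ranking = $987.

L pays $987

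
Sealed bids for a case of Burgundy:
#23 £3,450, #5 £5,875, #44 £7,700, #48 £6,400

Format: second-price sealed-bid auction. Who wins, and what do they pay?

#44 pays £6,400

Second-price sealed-bid auction: the highest bidder wins and pays the second-highest bid.
Sorting bids: 7,700 (#44) > 6,400 (#48) > 5,875 (#5) > 3,450 (#23)
Second-price: #44 pays #48's bid of £6,400.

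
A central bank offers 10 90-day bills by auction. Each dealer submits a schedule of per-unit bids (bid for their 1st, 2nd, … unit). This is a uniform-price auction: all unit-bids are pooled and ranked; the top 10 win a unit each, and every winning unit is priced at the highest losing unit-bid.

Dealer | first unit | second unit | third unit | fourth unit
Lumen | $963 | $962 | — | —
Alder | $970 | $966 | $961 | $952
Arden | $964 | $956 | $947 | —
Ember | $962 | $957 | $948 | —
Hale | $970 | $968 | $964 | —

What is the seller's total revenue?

Total revenue: $9,570

All unit-bids, highest first — top 10: 970 (Alder-1), 970 (Hale-1), 968 (Hale-2), 966 (Alder-2), 964 (Arden-1), 964 (Hale-3), 963 (Lumen-1), 962 (Lumen-2), 962 (Ember-1), 961 (Alder-3)
The (k+1)-th unit-bid is $957.
Allocation: Alder 3, Arden 1, Ember 1, Hale 3, Lumen 2. Every unit priced at $957.
Revenue = 10 × 957 = $9,570.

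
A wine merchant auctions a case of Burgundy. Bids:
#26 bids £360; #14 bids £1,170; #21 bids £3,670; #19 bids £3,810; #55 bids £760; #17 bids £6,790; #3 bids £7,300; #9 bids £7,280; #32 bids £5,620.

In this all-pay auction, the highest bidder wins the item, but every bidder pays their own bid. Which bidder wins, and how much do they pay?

All-pay auction: the highest bidder wins the item, but every bidder pays their own bid.
Bids ranked: 7,300 (#3) > 7,280 (#9) > 6,790 (#17) > 5,620 (#32) > 3,810 (#19) > 3,670 (#21) > …
#3 wins with the top bid; all bids are sunk regardless.

#3 pays £7,300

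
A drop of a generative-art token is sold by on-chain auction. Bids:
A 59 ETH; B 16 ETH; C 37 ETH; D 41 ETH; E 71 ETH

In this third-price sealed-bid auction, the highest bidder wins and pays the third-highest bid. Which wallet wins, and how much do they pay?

Third-price sealed-bid auction: the highest bidder wins and pays the third-highest bid.
Bids in order: 71 (E) > 59 (A) > 41 (D) > 37 (C) > 16 (B)
E wins; payment is bid #3 in the ranking = 41 ETH.

E pays 41 ETH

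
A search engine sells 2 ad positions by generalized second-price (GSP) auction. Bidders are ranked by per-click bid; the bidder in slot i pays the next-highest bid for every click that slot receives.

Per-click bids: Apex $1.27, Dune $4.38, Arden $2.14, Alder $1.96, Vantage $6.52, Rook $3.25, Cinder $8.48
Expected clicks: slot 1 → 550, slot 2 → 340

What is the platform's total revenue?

Per-click bids in order: $8.48 (Cinder) > $6.52 (Vantage) > $4.38 (Dune) > …
Slot 1: Cinder pays $6.52 × 550 = $3586.00
Slot 2: Vantage pays $4.38 × 340 = $1489.20
Total = $5075.20

Total revenue: $5075.20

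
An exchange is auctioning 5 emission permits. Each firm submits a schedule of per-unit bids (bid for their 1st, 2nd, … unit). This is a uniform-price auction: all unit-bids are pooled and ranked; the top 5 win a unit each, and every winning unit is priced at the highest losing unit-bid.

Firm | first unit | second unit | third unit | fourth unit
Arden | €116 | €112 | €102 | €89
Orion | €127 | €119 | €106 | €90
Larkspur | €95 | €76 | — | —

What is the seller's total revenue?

Total revenue: €510

All unit-bids, highest first — top 5: 127 (Orion-1), 119 (Orion-2), 116 (Arden-1), 112 (Arden-2), 106 (Orion-3)
Highest rejected unit-bid = €102.
Allocation: Arden 2, Orion 3. Every unit priced at €102.
Revenue = 5 × 102 = €510.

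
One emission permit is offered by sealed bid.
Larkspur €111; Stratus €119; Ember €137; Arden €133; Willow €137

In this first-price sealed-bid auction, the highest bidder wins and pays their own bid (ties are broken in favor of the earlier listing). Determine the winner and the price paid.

Bids in order: 137 (Ember) > 137 (Willow) > 133 (Arden) > 119 (Stratus) > 111 (Larkspur)
Tie at €137 → Ember wins by tie-break.
Ember has the highest bid and pays exactly that: €137.

Ember pays €137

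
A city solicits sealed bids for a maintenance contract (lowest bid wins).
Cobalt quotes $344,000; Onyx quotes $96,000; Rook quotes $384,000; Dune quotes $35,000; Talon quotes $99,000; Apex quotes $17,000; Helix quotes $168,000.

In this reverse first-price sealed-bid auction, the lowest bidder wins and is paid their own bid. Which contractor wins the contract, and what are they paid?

Bids in order: 17,000 (Apex) < 35,000 (Dune) < 96,000 (Onyx) < 99,000 (Talon) < 168,000 (Helix) < 344,000 (Cobalt) < …
Apex is lowest → is paid own bid, $17,000.

Apex is paid $17,000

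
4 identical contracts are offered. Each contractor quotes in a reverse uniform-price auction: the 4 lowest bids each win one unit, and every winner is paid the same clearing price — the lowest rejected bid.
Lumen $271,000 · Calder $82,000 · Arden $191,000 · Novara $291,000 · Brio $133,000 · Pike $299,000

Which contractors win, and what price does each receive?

Calder, Brio, Arden, Lumen; each is paid $291,000

Sorting: 82,000 (Calder), 133,000 (Brio), 191,000 (Arden), 271,000 (Lumen), 291,000 (Novara), 299,000 (Pike)
The 4 lowest are Calder, Brio, Arden, Lumen.
Lowest unsuccessful bid: $291,000 → clearing price.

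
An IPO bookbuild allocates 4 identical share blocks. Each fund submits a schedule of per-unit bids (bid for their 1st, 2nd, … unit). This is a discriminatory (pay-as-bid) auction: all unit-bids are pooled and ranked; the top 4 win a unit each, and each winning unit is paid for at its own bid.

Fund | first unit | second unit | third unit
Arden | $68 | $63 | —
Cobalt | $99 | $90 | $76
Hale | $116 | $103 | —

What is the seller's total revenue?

All unit-bids, highest first — top 4: 116 (Hale-1), 103 (Hale-2), 99 (Cobalt-1), 90 (Cobalt-2)
Next rejected bid: $76 (not a price — pay-as-bid).
Each winning unit pays its own bid.
Revenue = 116 + 103 + 99 + 90 = $408.

Total revenue: $408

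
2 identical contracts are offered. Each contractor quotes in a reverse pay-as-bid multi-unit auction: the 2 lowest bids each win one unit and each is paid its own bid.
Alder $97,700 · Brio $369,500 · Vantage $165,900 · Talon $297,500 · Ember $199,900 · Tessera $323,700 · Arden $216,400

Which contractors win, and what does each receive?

Bids ranked low→high: 97,700 (Alder), 165,900 (Vantage), 199,900 (Ember), 216,400 (Arden), …
Lowest 2: Alder, Vantage.
Each winner is paid its own bid: Alder $97,700, Vantage $165,900.

Alder $97,700, Vantage $165,900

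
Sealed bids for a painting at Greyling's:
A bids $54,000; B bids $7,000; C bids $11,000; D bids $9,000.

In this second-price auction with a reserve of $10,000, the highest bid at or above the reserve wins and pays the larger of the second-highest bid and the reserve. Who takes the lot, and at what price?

A pays $11,000

Sorting bids: 54,000 (A) > 11,000 (C) > 9,000 (D) > 7,000 (B)
A has the top bid at or above the reserve ($54,000).
Second-highest bid $11,000 exceeds the reserve $10,000 → payment $11,000.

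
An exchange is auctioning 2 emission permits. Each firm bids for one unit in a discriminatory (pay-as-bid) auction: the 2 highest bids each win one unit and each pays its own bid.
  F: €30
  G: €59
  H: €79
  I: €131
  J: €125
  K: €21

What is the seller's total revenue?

Total revenue: €256

Sorting: 131 (I), 125 (J), 79 (H), 59 (G), …
The 2 highest are I, J.
Total revenue = 131 + 125 = €256.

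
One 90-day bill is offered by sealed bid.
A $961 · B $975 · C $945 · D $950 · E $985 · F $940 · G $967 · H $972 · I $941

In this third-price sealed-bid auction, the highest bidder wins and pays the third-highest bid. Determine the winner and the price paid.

Third-price sealed-bid auction: the highest bidder wins and pays the third-highest bid.
Sorting bids: 985 (E) > 975 (B) > 972 (H) > 967 (G) > 961 (A) > 950 (D) > …
E wins; payment is bid #3 in the ranking = $972.

E pays $972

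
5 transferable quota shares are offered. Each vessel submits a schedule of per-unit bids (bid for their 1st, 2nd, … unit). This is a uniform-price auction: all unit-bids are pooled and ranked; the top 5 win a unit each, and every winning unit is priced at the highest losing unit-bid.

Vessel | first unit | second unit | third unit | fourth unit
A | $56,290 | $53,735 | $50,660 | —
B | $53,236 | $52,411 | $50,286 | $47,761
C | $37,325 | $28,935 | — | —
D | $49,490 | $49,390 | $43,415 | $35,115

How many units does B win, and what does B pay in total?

All unit-bids, highest first — top 5: 56,290 (A-1), 53,735 (A-2), 53,236 (B-1), 52,411 (B-2), 50,660 (A-3)
First bid not allocated: $50,286.
B wins 2 unit(s) at $50,286 each.

B: 2 units, pays $100,572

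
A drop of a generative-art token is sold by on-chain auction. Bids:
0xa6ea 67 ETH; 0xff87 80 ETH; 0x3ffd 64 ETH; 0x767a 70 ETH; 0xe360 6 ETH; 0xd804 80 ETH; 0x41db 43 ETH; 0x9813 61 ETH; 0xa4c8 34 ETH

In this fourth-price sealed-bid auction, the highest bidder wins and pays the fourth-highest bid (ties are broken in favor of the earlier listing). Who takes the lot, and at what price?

0xff87 pays 67 ETH

Bids ranked: 80 (0xff87) > 80 (0xd804) > 70 (0x767a) > 67 (0xa6ea) > 64 (0x3ffd) > 61 (0x9813) > …
0xff87 and 0xd804 tie at 80 ETH; tie-break gives it to 0xff87.
0xff87 is highest; pays the fourth-highest bid, 67 ETH.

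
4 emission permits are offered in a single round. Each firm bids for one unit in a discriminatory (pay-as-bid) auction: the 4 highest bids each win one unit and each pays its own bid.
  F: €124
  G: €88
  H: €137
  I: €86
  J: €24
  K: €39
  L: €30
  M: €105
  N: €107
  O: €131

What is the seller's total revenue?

Ordering the bids: 137 (H), 131 (O), 124 (F), 107 (N), 105 (M), 88 (G), …
Top 4: H, O, F, N.
Total revenue = 137 + 131 + 124 + 107 = €499.

Total revenue: €499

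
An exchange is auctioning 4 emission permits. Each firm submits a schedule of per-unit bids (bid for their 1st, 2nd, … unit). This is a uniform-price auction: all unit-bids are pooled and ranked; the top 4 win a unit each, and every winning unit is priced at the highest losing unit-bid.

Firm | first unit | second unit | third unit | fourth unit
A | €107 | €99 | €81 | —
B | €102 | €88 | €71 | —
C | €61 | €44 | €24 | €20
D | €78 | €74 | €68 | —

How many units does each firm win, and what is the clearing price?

Pooled unit-bids ranked (top 4): 107 (A-1), 102 (B-1), 99 (A-2), 88 (B-2)
The (k+1)-th unit-bid is €81.
Allocation: A 2, B 2.

A 2, B 2; clearing price €81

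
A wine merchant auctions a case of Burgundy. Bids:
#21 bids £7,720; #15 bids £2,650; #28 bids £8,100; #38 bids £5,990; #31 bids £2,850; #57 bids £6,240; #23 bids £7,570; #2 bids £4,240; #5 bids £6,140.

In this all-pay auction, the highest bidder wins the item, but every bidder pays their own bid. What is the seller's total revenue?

Total revenue: £51,500

Rule: the highest bidder wins the item, but every bidder pays their own bid.
Bids ranked: 8,100 (#28) > 7,720 (#21) > 7,570 (#23) > 6,240 (#57) > 6,140 (#5) > 5,990 (#38) > …
#28 wins with the top bid; all bids are sunk regardless.
Every bidder forfeits their bid regardless of winning.
Revenue = 7,720 + 2,650 + 8,100 + 5,990 + 2,850 + 6,240 + 7,570 + 4,240 + 6,140 = £51,500.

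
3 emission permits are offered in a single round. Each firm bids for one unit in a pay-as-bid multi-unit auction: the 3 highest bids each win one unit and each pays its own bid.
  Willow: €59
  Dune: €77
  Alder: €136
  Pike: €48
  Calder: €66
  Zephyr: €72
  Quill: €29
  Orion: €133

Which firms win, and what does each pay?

Alder €136, Orion €133, Dune €77

Bids ranked high→low: 136 (Alder), 133 (Orion), 77 (Dune), 72 (Zephyr), 66 (Calder), …
The 3 highest are Alder, Orion, Dune.
Each winner pays its own bid: Alder €136, Orion €133, Dune €77.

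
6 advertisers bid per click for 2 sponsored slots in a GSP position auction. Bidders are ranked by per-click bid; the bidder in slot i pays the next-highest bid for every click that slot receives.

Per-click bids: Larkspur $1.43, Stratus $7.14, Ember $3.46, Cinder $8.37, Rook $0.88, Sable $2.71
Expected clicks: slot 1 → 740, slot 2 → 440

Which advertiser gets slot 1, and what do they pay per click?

Ranked by bid: $8.37 (Cinder) > $7.14 (Stratus) > $3.46 (Ember) > …
Slot 1 goes to the first-ranked bidder, Cinder, who pays the next bid down: $7.14/click.

Cinder; $7.14 per click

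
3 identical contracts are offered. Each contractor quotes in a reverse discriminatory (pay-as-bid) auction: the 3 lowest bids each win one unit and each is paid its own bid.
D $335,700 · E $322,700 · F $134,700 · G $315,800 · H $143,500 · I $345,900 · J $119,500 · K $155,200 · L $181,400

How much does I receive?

Bids ranked low→high: 119,500 (J), 134,700 (F), 143,500 (H), 155,200 (K), 181,400 (L), …
The 3 lowest are J, F, H.
I does not win → $0.

I is paid $0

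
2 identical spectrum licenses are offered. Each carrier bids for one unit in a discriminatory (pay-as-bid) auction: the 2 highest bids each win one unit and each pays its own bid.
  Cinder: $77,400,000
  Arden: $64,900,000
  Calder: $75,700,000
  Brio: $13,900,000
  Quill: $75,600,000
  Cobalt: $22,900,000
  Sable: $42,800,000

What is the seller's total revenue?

Total revenue: $153,100,000

Ordering the bids: 77,400,000 (Cinder), 75,700,000 (Calder), 75,600,000 (Quill), 64,900,000 (Arden), …
Winners (2 units): Cinder, Calder.
Total revenue = 77,400,000 + 75,700,000 = $153,100,000.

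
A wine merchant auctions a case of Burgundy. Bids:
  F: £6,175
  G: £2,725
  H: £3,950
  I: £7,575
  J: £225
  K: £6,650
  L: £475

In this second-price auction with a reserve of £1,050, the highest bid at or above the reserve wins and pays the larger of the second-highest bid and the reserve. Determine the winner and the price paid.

I pays £6,650

Rule: the highest bid at or above the reserve wins and pays the larger of the second-highest bid and the reserve.
Sorting bids: 7,575 (I) > 6,650 (K) > 6,175 (F) > 3,950 (H) > 2,725 (G) > 475 (L) > …
I has the top bid at or above the reserve (£7,575).
max(second-highest £6,650, reserve £1,050) = £6,650; the reserve does not bind.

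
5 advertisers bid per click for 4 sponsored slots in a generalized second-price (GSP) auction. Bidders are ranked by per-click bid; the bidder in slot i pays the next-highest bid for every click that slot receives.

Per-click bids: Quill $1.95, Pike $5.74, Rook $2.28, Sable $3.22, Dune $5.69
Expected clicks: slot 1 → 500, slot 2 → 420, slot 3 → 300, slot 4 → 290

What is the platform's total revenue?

Per-click bids in order: $5.74 (Pike) > $5.69 (Dune) > $3.22 (Sable) > $2.28 (Rook) > $1.95 (Quill)
Slot 1: Pike pays $5.69 × 500 = $2845.00
Slot 2: Dune pays $3.22 × 420 = $1352.40
Slot 3: Sable pays $2.28 × 300 = $684.00
Slot 4: Rook pays $1.95 × 290 = $565.50
Total = $5446.90

Total revenue: $5446.90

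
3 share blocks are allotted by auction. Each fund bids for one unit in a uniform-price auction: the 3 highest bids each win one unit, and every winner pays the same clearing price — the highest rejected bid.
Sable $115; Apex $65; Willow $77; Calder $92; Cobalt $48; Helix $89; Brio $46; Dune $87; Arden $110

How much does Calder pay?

Ordering the bids: 115 (Sable), 110 (Arden), 92 (Calder), 89 (Helix), 87 (Dune), …
Winners (3 units): Sable, Arden, Calder.
First losing bid is Helix's $89, which sets the uniform price.
Calder wins → pays $89.

Calder pays $89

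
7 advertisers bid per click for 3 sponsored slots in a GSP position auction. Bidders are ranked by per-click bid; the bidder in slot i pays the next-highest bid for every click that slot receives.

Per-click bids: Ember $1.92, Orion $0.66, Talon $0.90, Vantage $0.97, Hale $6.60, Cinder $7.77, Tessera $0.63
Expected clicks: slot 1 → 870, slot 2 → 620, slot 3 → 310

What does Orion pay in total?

Orion pays $0.00

Per-click bids in order: $7.77 (Cinder) > $6.60 (Hale) > $1.92 (Ember) > $0.97 (Vantage) > …
Orion ranks below slot 3 → no slot, pays nothing.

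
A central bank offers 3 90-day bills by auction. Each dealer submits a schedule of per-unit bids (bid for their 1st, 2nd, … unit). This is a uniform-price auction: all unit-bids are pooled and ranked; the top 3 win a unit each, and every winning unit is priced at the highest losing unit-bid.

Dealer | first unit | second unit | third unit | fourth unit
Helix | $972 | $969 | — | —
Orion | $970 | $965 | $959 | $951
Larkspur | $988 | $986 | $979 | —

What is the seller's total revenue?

Total revenue: $2,916

All unit-bids, highest first — top 3: 988 (Larkspur-1), 986 (Larkspur-2), 979 (Larkspur-3)
Highest rejected unit-bid = $972.
Allocation: Larkspur 3. Every unit priced at $972.
Revenue = 3 × 972 = $2,916.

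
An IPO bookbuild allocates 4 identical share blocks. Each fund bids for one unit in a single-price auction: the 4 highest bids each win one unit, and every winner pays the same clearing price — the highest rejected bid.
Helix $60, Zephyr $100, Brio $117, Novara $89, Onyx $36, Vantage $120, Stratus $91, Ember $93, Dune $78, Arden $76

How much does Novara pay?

Bids ranked high→low: 120 (Vantage), 117 (Brio), 100 (Zephyr), 93 (Ember), 91 (Stratus), 89 (Novara), …
Top 4: Vantage, Brio, Zephyr, Ember.
Highest unsuccessful bid: $91 → clearing price.
Novara does not win → pays $0.

Novara pays $0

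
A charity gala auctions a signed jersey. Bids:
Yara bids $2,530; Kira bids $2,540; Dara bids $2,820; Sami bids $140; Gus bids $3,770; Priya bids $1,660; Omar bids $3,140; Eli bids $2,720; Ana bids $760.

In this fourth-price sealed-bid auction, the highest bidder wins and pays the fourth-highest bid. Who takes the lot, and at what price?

Fourth-price sealed-bid auction: the highest bidder wins and pays the fourth-highest bid.
Sorting bids: 3,770 (Gus) > 3,140 (Omar) > 2,820 (Dara) > 2,720 (Eli) > 2,540 (Kira) > 2,530 (Yara) > …
Gus is highest; pays the fourth-highest bid, $2,720.

Gus pays $2,720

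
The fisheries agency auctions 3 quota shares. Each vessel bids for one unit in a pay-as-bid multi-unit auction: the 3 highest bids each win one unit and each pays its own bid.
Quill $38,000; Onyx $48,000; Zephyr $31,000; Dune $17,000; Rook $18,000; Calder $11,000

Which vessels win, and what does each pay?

Onyx $48,000, Quill $38,000, Zephyr $31,000

Bids ranked high→low: 48,000 (Onyx), 38,000 (Quill), 31,000 (Zephyr), 18,000 (Rook), 17,000 (Dune), …
The 3 highest are Onyx, Quill, Zephyr.
Each winner pays its own bid: Onyx $48,000, Quill $38,000, Zephyr $31,000.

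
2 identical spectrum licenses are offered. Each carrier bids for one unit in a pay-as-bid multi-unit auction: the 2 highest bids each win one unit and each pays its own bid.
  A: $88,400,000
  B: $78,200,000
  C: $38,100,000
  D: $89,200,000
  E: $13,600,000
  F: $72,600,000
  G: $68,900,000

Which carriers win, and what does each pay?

D $89,200,000, A $88,400,000

Bids ranked high→low: 89,200,000 (D), 88,400,000 (A), 78,200,000 (B), 72,600,000 (F), …
Top 2: D, A.
Each winner pays its own bid: D $89,200,000, A $88,400,000.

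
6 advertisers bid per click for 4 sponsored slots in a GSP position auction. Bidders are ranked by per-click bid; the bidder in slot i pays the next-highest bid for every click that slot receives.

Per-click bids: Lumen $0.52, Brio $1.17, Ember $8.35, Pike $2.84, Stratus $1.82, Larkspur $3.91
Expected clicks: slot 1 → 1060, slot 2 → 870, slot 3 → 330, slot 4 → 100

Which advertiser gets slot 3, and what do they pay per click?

Pike; $1.82 per click

Per-click bids in order: $8.35 (Ember) > $3.91 (Larkspur) > $2.84 (Pike) > $1.82 (Stratus) > $1.17 (Brio) > …
Slot 3 goes to the third-ranked bidder, Pike, who pays the next bid down: $1.82/click.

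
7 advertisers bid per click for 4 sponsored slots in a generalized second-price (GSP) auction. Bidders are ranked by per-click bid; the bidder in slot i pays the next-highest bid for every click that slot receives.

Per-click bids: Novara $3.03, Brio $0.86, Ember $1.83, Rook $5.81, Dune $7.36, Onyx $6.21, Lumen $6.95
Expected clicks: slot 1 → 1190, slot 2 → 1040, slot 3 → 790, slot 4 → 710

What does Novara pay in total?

Novara pays $0.00

Per-click bids in order: $7.36 (Dune) > $6.95 (Lumen) > $6.21 (Onyx) > $5.81 (Rook) > $3.03 (Novara) > …
Novara ranks below slot 4 → no slot, pays nothing.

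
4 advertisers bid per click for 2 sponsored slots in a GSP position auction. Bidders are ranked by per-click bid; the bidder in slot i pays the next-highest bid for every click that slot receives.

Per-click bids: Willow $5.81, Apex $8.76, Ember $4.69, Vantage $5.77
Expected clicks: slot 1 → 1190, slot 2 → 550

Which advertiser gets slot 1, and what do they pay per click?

Apex; $5.81 per click

Sorting advertisers: $8.76 (Apex) > $5.81 (Willow) > $5.77 (Vantage) > …
Slot 1 goes to the first-ranked bidder, Apex, who pays the next bid down: $5.81/click.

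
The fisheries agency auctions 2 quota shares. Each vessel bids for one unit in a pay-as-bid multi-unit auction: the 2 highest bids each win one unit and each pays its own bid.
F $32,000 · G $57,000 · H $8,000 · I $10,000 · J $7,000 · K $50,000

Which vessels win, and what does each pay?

Bids ranked high→low: 57,000 (G), 50,000 (K), 32,000 (F), 10,000 (I), …
The 2 highest are G, K.
Each winner pays its own bid: G $57,000, K $50,000.

G $57,000, K $50,000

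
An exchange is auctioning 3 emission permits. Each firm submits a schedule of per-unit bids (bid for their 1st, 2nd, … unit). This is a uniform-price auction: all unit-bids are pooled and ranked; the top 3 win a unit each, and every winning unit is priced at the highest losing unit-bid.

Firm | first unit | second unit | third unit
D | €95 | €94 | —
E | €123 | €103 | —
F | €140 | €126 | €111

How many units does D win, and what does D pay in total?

Pooled unit-bids ranked (top 3): 140 (F-1), 126 (F-2), 123 (E-1)
The (k+1)-th unit-bid is €111.
D wins 0 unit(s) at €111 each.

D: 0 units, pays €0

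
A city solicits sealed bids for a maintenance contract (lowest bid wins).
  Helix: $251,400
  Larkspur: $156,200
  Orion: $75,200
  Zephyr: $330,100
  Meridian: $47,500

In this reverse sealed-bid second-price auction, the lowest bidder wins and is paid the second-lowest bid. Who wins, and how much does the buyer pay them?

Meridian is paid $75,200

Rule: the lowest bidder wins and is paid the second-lowest bid.
Bids in order: 47,500 (Meridian) < 75,200 (Orion) < 156,200 (Larkspur) < 251,400 (Helix) < 330,100 (Zephyr)
Second-price: Meridian is paid Orion's bid of $75,200.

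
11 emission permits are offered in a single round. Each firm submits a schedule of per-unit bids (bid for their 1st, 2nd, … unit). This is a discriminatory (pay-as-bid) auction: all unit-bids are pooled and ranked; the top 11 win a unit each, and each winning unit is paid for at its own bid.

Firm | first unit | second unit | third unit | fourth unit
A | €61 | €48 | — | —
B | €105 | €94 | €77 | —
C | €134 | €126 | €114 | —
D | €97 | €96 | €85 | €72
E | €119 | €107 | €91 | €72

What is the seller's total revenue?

Total revenue: €1,168

Pooled unit-bids ranked (top 11): 134 (C-1), 126 (C-2), 119 (E-1), 114 (C-3), 107 (E-2), 105 (B-1), 97 (D-1), 96 (D-2), 94 (B-2), 91 (E-3), 85 (D-3)
Next rejected bid: €77 (not a price — pay-as-bid).
Each winning unit pays its own bid.
Revenue = 134 + 126 + 119 + 114 + 107 + 105 + 97 + 96 + 94 + 91 + 85 = €1,168.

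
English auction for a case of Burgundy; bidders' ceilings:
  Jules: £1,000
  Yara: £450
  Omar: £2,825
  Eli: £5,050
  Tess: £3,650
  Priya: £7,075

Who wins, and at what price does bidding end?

Rule: the price rises until one bidder remains; the winner pays the price at which the last rival dropped out.
Limits in order: 7,075 (Priya) > 5,050 (Eli) > 3,650 (Tess) > 2,825 (Omar) > 1,000 (Jules) > 450 (Yara)
Once the price passes £5,050, only Priya is left; the hammer falls at Eli's limit of £5,050.

Priya wins at £5,050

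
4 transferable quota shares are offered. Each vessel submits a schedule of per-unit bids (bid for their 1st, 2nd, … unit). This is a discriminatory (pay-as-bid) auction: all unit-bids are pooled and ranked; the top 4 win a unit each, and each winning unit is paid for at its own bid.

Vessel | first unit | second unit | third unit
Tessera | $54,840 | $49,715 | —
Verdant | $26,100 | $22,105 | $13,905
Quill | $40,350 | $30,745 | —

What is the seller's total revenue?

Total revenue: $175,650

All unit-bids, highest first — top 4: 54,840 (Tessera-1), 49,715 (Tessera-2), 40,350 (Quill-1), 30,745 (Quill-2)
Next rejected bid: $26,100 (not a price — pay-as-bid).
Each winning unit pays its own bid.
Revenue = 54,840 + 49,715 + 40,350 + 30,745 = $175,650.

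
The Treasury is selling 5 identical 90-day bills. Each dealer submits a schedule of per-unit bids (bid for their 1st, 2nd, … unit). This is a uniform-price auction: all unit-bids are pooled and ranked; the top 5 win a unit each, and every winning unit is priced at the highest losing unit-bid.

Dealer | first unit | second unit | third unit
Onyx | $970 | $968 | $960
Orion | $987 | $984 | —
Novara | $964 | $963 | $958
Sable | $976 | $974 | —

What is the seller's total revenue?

Pooled unit-bids ranked (top 5): 987 (Orion-1), 984 (Orion-2), 976 (Sable-1), 974 (Sable-2), 970 (Onyx-1)
Highest rejected unit-bid = $968.
Allocation: Onyx 1, Orion 2, Sable 2. Every unit priced at $968.
Revenue = 5 × 968 = $4,840.

Total revenue: $4,840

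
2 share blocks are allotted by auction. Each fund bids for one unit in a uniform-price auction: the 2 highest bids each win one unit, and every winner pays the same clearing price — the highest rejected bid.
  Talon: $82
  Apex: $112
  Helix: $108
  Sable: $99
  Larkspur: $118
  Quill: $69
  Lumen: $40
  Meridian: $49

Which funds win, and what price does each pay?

Larkspur, Apex; each pays $108

Ordering the bids: 118 (Larkspur), 112 (Apex), 108 (Helix), 99 (Sable), …
Winners (2 units): Larkspur, Apex.
Highest unsuccessful bid: $108 → clearing price.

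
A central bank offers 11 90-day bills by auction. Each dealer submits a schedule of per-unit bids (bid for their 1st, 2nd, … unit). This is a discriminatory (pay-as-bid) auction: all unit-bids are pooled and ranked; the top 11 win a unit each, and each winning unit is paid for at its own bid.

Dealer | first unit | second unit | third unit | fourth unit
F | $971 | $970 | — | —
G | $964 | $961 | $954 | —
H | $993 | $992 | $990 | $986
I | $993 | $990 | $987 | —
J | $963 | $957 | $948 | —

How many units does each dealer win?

F 2, G 1, H 4, I 3, J 1

Pooled unit-bids ranked (top 11): 993 (H-1), 993 (I-1), 992 (H-2), 990 (H-3), 990 (I-2), 987 (I-3), 986 (H-4), 971 (F-1), 970 (F-2), 964 (G-1), 963 (J-1)
Next rejected bid: $961 (not a price — pay-as-bid).
Allocation: F 2, G 1, H 4, I 3, J 1.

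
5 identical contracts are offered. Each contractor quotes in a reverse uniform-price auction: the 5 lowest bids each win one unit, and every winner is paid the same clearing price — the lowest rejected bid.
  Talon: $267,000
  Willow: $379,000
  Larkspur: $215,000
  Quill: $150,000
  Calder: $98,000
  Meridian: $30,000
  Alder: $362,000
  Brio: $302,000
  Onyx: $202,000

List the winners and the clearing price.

Meridian, Calder, Quill, Onyx, Larkspur; each is paid $267,000

Ordering the bids: 30,000 (Meridian), 98,000 (Calder), 150,000 (Quill), 202,000 (Onyx), 215,000 (Larkspur), 267,000 (Talon), 302,000 (Brio), …
Winners (5 units): Meridian, Calder, Quill, Onyx, Larkspur.
Clearing price = lowest rejected bid = $267,000.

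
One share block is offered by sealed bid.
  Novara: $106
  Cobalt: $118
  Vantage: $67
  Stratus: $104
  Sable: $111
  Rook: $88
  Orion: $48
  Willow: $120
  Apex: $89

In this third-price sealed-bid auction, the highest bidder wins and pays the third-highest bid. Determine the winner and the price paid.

Willow pays $111

Rule: the highest bidder wins and pays the third-highest bid.
Bids in order: 120 (Willow) > 118 (Cobalt) > 111 (Sable) > 106 (Novara) > 104 (Stratus) > 89 (Apex) > …
Willow is highest; pays the third-highest bid, $111.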